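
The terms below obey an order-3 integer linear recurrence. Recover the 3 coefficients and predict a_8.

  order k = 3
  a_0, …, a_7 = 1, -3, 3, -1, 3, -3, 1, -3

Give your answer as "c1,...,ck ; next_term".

  a_3 = 0·3 + 0·-3 + -1·1 = -1
  a_4 = 0·-1 + 0·3 + -1·-3 = 3
  a_5 = 0·3 + 0·-1 + -1·3 = -3
  a_6 = 0·-3 + 0·3 + -1·-1 = 1
  a_7 = 0·1 + 0·-3 + -1·3 = -3
  a_8 = 0·-3 + 0·1 + -1·-3 = 3

0,0,-1 ; 3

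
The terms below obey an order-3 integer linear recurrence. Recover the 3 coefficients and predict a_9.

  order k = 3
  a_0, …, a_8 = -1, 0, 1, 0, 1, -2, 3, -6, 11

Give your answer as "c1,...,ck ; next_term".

  a_3 = -1·1 + 1·0 + -1·-1 = 0
  a_4 = -1·0 + 1·1 + -1·0 = 1
  a_5 = -1·1 + 1·0 + -1·1 = -2
  a_6 = -1·-2 + 1·1 + -1·0 = 3
  a_7 = -1·3 + 1·-2 + -1·1 = -6
  a_8 = -1·-6 + 1·3 + -1·-2 = 11
  a_9 = -1·11 + 1·-6 + -1·3 = -20

-1,1,-1 ; -20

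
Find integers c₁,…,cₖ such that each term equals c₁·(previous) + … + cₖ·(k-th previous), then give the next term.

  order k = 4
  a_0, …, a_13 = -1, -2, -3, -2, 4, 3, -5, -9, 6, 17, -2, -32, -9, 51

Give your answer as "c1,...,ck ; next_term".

0,-1,-1,1 ; 39

  a_4 = 0·-2 + -1·-3 + -1·-2 + 1·-1 = 4
  a_5 = 0·4 + -1·-2 + -1·-3 + 1·-2 = 3
  a_6 = 0·3 + -1·4 + -1·-2 + 1·-3 = -5
  a_7 = 0·-5 + -1·3 + -1·4 + 1·-2 = -9
  a_8 = 0·-9 + -1·-5 + -1·3 + 1·4 = 6
  a_9 = 0·6 + -1·-9 + -1·-5 + 1·3 = 17
  a_10 = 0·17 + -1·6 + -1·-9 + 1·-5 = -2
  a_11 = 0·-2 + -1·17 + -1·6 + 1·-9 = -32
  a_12 = 0·-32 + -1·-2 + -1·17 + 1·6 = -9
  a_13 = 0·-9 + -1·-32 + -1·-2 + 1·17 = 51
  a_14 = 0·51 + -1·-9 + -1·-32 + 1·-2 = 39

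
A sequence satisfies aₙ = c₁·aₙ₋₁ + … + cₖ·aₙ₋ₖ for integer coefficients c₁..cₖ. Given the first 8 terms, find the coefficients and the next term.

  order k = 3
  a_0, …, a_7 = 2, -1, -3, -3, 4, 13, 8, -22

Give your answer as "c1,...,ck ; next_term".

  a_3 = 1·-3 + -2·-1 + -1·2 = -3
  a_4 = 1·-3 + -2·-3 + -1·-1 = 4
  a_5 = 1·4 + -2·-3 + -1·-3 = 13
  a_6 = 1·13 + -2·4 + -1·-3 = 8
  a_7 = 1·8 + -2·13 + -1·4 = -22
  a_8 = 1·-22 + -2·8 + -1·13 = -51

1,-2,-1 ; -51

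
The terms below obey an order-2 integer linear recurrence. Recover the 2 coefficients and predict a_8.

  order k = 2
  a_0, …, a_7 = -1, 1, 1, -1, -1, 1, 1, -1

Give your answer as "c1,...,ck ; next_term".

0,-1 ; -1

  a_2 = 0·1 + -1·-1 = 1
  a_3 = 0·1 + -1·1 = -1
  a_4 = 0·-1 + -1·1 = -1
  a_5 = 0·-1 + -1·-1 = 1
  a_6 = 0·1 + -1·-1 = 1
  a_7 = 0·1 + -1·1 = -1
  a_8 = 0·-1 + -1·1 = -1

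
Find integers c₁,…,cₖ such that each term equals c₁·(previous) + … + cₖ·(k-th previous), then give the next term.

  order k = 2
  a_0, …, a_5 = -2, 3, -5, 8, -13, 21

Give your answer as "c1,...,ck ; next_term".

  a_2 = -1·3 + 1·-2 = -5
  a_3 = -1·-5 + 1·3 = 8
  a_4 = -1·8 + 1·-5 = -13
  a_5 = -1·-13 + 1·8 = 21
  a_6 = -1·21 + 1·-13 = -34

-1,1 ; -34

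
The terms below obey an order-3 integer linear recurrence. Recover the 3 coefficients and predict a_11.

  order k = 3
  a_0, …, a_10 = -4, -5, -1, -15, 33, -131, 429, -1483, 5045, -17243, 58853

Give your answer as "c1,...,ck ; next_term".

-3,2,2 ; -200955

  a_3 = -3·-1 + 2·-5 + 2·-4 = -15
  a_4 = -3·-15 + 2·-1 + 2·-5 = 33
  a_5 = -3·33 + 2·-15 + 2·-1 = -131
  a_6 = -3·-131 + 2·33 + 2·-15 = 429
  a_7 = -3·429 + 2·-131 + 2·33 = -1483
  a_8 = -3·-1483 + 2·429 + 2·-131 = 5045
  a_9 = -3·5045 + 2·-1483 + 2·429 = -17243
  a_10 = -3·-17243 + 2·5045 + 2·-1483 = 58853
  a_11 = -3·58853 + 2·-17243 + 2·5045 = -200955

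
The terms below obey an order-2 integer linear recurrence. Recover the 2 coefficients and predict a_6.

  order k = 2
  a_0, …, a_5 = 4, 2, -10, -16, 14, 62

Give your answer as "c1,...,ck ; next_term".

1,-3 ; 20

  a_2 = 1·2 + -3·4 = -10
  a_3 = 1·-10 + -3·2 = -16
  a_4 = 1·-16 + -3·-10 = 14
  a_5 = 1·14 + -3·-16 = 62
  a_6 = 1·62 + -3·14 = 20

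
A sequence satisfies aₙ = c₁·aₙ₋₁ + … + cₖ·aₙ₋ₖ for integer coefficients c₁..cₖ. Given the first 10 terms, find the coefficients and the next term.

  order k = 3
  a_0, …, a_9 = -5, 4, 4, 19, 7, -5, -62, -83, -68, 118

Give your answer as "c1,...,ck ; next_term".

  a_3 = 1·4 + 0·4 + -3·-5 = 19
  a_4 = 1·19 + 0·4 + -3·4 = 7
  a_5 = 1·7 + 0·19 + -3·4 = -5
  a_6 = 1·-5 + 0·7 + -3·19 = -62
  a_7 = 1·-62 + 0·-5 + -3·7 = -83
  a_8 = 1·-83 + 0·-62 + -3·-5 = -68
  a_9 = 1·-68 + 0·-83 + -3·-62 = 118
  a_10 = 1·118 + 0·-68 + -3·-83 = 367

1,0,-3 ; 367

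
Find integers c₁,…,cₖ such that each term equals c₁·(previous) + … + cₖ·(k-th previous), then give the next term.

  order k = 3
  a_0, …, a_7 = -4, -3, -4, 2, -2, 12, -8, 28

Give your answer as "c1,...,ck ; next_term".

0,2,-2 ; -40

  a_3 = 0·-4 + 2·-3 + -2·-4 = 2
  a_4 = 0·2 + 2·-4 + -2·-3 = -2
  a_5 = 0·-2 + 2·2 + -2·-4 = 12
  a_6 = 0·12 + 2·-2 + -2·2 = -8
  a_7 = 0·-8 + 2·12 + -2·-2 = 28
  a_8 = 0·28 + 2·-8 + -2·12 = -40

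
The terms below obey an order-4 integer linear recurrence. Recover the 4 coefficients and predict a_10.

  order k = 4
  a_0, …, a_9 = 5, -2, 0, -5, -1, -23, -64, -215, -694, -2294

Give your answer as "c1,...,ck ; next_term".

2,3,3,3 ; -7507

  a_4 = 2·-5 + 3·0 + 3·-2 + 3·5 = -1
  a_5 = 2·-1 + 3·-5 + 3·0 + 3·-2 = -23
  a_6 = 2·-23 + 3·-1 + 3·-5 + 3·0 = -64
  a_7 = 2·-64 + 3·-23 + 3·-1 + 3·-5 = -215
  a_8 = 2·-215 + 3·-64 + 3·-23 + 3·-1 = -694
  a_9 = 2·-694 + 3·-215 + 3·-64 + 3·-23 = -2294
  a_10 = 2·-2294 + 3·-694 + 3·-215 + 3·-64 = -7507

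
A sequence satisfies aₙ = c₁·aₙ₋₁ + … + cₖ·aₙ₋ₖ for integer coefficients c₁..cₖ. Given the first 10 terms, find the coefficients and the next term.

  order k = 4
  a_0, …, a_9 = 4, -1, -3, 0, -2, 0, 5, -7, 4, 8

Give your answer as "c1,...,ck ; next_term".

-1,-1,1,-1 ; -24

  a_4 = -1·0 + -1·-3 + 1·-1 + -1·4 = -2
  a_5 = -1·-2 + -1·0 + 1·-3 + -1·-1 = 0
  a_6 = -1·0 + -1·-2 + 1·0 + -1·-3 = 5
  a_7 = -1·5 + -1·0 + 1·-2 + -1·0 = -7
  a_8 = -1·-7 + -1·5 + 1·0 + -1·-2 = 4
  a_9 = -1·4 + -1·-7 + 1·5 + -1·0 = 8
  a_10 = -1·8 + -1·4 + 1·-7 + -1·5 = -24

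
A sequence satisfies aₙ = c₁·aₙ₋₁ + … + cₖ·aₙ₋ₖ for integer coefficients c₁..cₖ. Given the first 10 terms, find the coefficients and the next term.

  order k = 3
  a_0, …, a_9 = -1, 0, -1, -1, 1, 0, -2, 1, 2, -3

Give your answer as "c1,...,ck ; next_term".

0,-1,1 ; -1

  a_3 = 0·-1 + -1·0 + 1·-1 = -1
  a_4 = 0·-1 + -1·-1 + 1·0 = 1
  a_5 = 0·1 + -1·-1 + 1·-1 = 0
  a_6 = 0·0 + -1·1 + 1·-1 = -2
  a_7 = 0·-2 + -1·0 + 1·1 = 1
  a_8 = 0·1 + -1·-2 + 1·0 = 2
  a_9 = 0·2 + -1·1 + 1·-2 = -3
  a_10 = 0·-3 + -1·2 + 1·1 = -1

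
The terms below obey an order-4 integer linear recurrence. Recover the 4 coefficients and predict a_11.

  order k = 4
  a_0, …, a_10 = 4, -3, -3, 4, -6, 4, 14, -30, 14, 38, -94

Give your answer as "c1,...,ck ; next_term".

  a_4 = -1·4 + -2·-3 + 0·-3 + -2·4 = -6
  a_5 = -1·-6 + -2·4 + 0·-3 + -2·-3 = 4
  a_6 = -1·4 + -2·-6 + 0·4 + -2·-3 = 14
  a_7 = -1·14 + -2·4 + 0·-6 + -2·4 = -30
  a_8 = -1·-30 + -2·14 + 0·4 + -2·-6 = 14
  a_9 = -1·14 + -2·-30 + 0·14 + -2·4 = 38
  a_10 = -1·38 + -2·14 + 0·-30 + -2·14 = -94
  a_11 = -1·-94 + -2·38 + 0·14 + -2·-30 = 78

-1,-2,0,-2 ; 78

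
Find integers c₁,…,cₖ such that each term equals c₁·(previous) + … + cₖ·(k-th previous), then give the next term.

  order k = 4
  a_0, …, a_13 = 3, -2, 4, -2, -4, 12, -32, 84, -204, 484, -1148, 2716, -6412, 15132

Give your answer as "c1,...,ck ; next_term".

  a_4 = -3·-2 + -2·4 + -2·-2 + -2·3 = -4
  a_5 = -3·-4 + -2·-2 + -2·4 + -2·-2 = 12
  a_6 = -3·12 + -2·-4 + -2·-2 + -2·4 = -32
  a_7 = -3·-32 + -2·12 + -2·-4 + -2·-2 = 84
  a_8 = -3·84 + -2·-32 + -2·12 + -2·-4 = -204
  a_9 = -3·-204 + -2·84 + -2·-32 + -2·12 = 484
  a_10 = -3·484 + -2·-204 + -2·84 + -2·-32 = -1148
  a_11 = -3·-1148 + -2·484 + -2·-204 + -2·84 = 2716
  a_12 = -3·2716 + -2·-1148 + -2·484 + -2·-204 = -6412
  a_13 = -3·-6412 + -2·2716 + -2·-1148 + -2·484 = 15132
  a_14 = -3·15132 + -2·-6412 + -2·2716 + -2·-1148 = -35708

-3,-2,-2,-2 ; -35708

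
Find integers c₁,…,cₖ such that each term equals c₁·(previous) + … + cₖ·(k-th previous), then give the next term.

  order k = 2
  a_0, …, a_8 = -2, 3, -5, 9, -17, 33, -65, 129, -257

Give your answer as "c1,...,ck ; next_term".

-3,-2 ; 513

  a_2 = -3·3 + -2·-2 = -5
  a_3 = -3·-5 + -2·3 = 9
  a_4 = -3·9 + -2·-5 = -17
  a_5 = -3·-17 + -2·9 = 33
  a_6 = -3·33 + -2·-17 = -65
  a_7 = -3·-65 + -2·33 = 129
  a_8 = -3·129 + -2·-65 = -257
  a_9 = -3·-257 + -2·129 = 513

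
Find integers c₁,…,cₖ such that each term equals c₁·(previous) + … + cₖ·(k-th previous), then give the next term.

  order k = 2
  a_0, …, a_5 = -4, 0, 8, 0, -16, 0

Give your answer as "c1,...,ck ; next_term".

  a_2 = 0·0 + -2·-4 = 8
  a_3 = 0·8 + -2·0 = 0
  a_4 = 0·0 + -2·8 = -16
  a_5 = 0·-16 + -2·0 = 0
  a_6 = 0·0 + -2·-16 = 32

0,-2 ; 32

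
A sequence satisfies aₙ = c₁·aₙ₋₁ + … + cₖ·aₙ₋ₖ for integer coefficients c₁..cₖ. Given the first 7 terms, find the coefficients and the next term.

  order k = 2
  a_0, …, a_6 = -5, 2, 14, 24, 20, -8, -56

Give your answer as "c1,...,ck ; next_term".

2,-2 ; -96

  a_2 = 2·2 + -2·-5 = 14
  a_3 = 2·14 + -2·2 = 24
  a_4 = 2·24 + -2·14 = 20
  a_5 = 2·20 + -2·24 = -8
  a_6 = 2·-8 + -2·20 = -56
  a_7 = 2·-56 + -2·-8 = -96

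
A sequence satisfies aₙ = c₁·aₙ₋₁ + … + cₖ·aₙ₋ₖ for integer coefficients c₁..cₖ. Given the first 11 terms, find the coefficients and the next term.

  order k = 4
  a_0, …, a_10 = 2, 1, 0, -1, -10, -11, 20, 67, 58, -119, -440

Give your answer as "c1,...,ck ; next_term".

  a_4 = 1·-1 + -3·0 + -1·1 + -4·2 = -10
  a_5 = 1·-10 + -3·-1 + -1·0 + -4·1 = -11
  a_6 = 1·-11 + -3·-10 + -1·-1 + -4·0 = 20
  a_7 = 1·20 + -3·-11 + -1·-10 + -4·-1 = 67
  a_8 = 1·67 + -3·20 + -1·-11 + -4·-10 = 58
  a_9 = 1·58 + -3·67 + -1·20 + -4·-11 = -119
  a_10 = 1·-119 + -3·58 + -1·67 + -4·20 = -440
  a_11 = 1·-440 + -3·-119 + -1·58 + -4·67 = -409

1,-3,-1,-4 ; -409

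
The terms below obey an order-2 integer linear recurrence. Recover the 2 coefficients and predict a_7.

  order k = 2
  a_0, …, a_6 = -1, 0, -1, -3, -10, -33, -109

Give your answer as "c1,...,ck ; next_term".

3,1 ; -360

  a_2 = 3·0 + 1·-1 = -1
  a_3 = 3·-1 + 1·0 = -3
  a_4 = 3·-3 + 1·-1 = -10
  a_5 = 3·-10 + 1·-3 = -33
  a_6 = 3·-33 + 1·-10 = -109
  a_7 = 3·-109 + 1·-33 = -360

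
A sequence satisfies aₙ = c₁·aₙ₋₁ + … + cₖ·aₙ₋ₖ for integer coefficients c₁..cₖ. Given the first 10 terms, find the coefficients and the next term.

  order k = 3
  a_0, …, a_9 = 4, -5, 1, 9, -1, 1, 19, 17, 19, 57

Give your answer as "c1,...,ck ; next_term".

1,0,2 ; 91

  a_3 = 1·1 + 0·-5 + 2·4 = 9
  a_4 = 1·9 + 0·1 + 2·-5 = -1
  a_5 = 1·-1 + 0·9 + 2·1 = 1
  a_6 = 1·1 + 0·-1 + 2·9 = 19
  a_7 = 1·19 + 0·1 + 2·-1 = 17
  a_8 = 1·17 + 0·19 + 2·1 = 19
  a_9 = 1·19 + 0·17 + 2·19 = 57
  a_10 = 1·57 + 0·19 + 2·17 = 91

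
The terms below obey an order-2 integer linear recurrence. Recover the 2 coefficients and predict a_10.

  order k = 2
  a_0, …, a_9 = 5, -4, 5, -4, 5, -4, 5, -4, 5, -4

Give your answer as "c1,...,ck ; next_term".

  a_2 = 0·-4 + 1·5 = 5
  a_3 = 0·5 + 1·-4 = -4
  a_4 = 0·-4 + 1·5 = 5
  a_5 = 0·5 + 1·-4 = -4
  a_6 = 0·-4 + 1·5 = 5
  a_7 = 0·5 + 1·-4 = -4
  a_8 = 0·-4 + 1·5 = 5
  a_9 = 0·5 + 1·-4 = -4
  a_10 = 0·-4 + 1·5 = 5

0,1 ; 5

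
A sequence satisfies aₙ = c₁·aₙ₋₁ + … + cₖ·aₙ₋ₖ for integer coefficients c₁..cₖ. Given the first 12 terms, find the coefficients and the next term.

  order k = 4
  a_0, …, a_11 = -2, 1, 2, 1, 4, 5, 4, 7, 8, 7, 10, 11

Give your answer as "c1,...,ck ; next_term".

  a_4 = 1·1 + 0·2 + 1·1 + -1·-2 = 4
  a_5 = 1·4 + 0·1 + 1·2 + -1·1 = 5
  a_6 = 1·5 + 0·4 + 1·1 + -1·2 = 4
  a_7 = 1·4 + 0·5 + 1·4 + -1·1 = 7
  a_8 = 1·7 + 0·4 + 1·5 + -1·4 = 8
  a_9 = 1·8 + 0·7 + 1·4 + -1·5 = 7
  a_10 = 1·7 + 0·8 + 1·7 + -1·4 = 10
  a_11 = 1·10 + 0·7 + 1·8 + -1·7 = 11
  a_12 = 1·11 + 0·10 + 1·7 + -1·8 = 10

1,0,1,-1 ; 10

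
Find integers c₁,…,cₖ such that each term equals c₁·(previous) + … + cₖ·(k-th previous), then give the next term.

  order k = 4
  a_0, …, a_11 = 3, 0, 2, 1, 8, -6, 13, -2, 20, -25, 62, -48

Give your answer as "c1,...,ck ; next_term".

-1,0,1,3 ; 83

  a_4 = -1·1 + 0·2 + 1·0 + 3·3 = 8
  a_5 = -1·8 + 0·1 + 1·2 + 3·0 = -6
  a_6 = -1·-6 + 0·8 + 1·1 + 3·2 = 13
  a_7 = -1·13 + 0·-6 + 1·8 + 3·1 = -2
  a_8 = -1·-2 + 0·13 + 1·-6 + 3·8 = 20
  a_9 = -1·20 + 0·-2 + 1·13 + 3·-6 = -25
  a_10 = -1·-25 + 0·20 + 1·-2 + 3·13 = 62
  a_11 = -1·62 + 0·-25 + 1·20 + 3·-2 = -48
  a_12 = -1·-48 + 0·62 + 1·-25 + 3·20 = 83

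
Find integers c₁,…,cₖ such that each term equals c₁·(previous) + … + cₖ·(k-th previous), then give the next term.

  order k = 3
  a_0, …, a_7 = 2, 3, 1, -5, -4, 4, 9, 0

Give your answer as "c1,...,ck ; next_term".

0,-1,-1 ; -13

  a_3 = 0·1 + -1·3 + -1·2 = -5
  a_4 = 0·-5 + -1·1 + -1·3 = -4
  a_5 = 0·-4 + -1·-5 + -1·1 = 4
  a_6 = 0·4 + -1·-4 + -1·-5 = 9
  a_7 = 0·9 + -1·4 + -1·-4 = 0
  a_8 = 0·0 + -1·9 + -1·4 = -13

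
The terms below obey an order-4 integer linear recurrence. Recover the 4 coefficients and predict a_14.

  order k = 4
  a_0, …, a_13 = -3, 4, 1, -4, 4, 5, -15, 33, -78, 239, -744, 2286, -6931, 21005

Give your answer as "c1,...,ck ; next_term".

  a_4 = -3·-4 + 0·1 + 1·4 + 4·-3 = 4
  a_5 = -3·4 + 0·-4 + 1·1 + 4·4 = 5
  a_6 = -3·5 + 0·4 + 1·-4 + 4·1 = -15
  a_7 = -3·-15 + 0·5 + 1·4 + 4·-4 = 33
  a_8 = -3·33 + 0·-15 + 1·5 + 4·4 = -78
  a_9 = -3·-78 + 0·33 + 1·-15 + 4·5 = 239
  a_10 = -3·239 + 0·-78 + 1·33 + 4·-15 = -744
  a_11 = -3·-744 + 0·239 + 1·-78 + 4·33 = 2286
  a_12 = -3·2286 + 0·-744 + 1·239 + 4·-78 = -6931
  a_13 = -3·-6931 + 0·2286 + 1·-744 + 4·239 = 21005
  a_14 = -3·21005 + 0·-6931 + 1·2286 + 4·-744 = -63705

-3,0,1,4 ; -63705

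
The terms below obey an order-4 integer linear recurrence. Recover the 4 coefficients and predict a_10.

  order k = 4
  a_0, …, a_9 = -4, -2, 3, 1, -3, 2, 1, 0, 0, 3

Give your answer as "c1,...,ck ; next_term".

  a_4 = 0·1 + 1·3 + 1·-2 + 1·-4 = -3
  a_5 = 0·-3 + 1·1 + 1·3 + 1·-2 = 2
  a_6 = 0·2 + 1·-3 + 1·1 + 1·3 = 1
  a_7 = 0·1 + 1·2 + 1·-3 + 1·1 = 0
  a_8 = 0·0 + 1·1 + 1·2 + 1·-3 = 0
  a_9 = 0·0 + 1·0 + 1·1 + 1·2 = 3
  a_10 = 0·3 + 1·0 + 1·0 + 1·1 = 1

0,1,1,1 ; 1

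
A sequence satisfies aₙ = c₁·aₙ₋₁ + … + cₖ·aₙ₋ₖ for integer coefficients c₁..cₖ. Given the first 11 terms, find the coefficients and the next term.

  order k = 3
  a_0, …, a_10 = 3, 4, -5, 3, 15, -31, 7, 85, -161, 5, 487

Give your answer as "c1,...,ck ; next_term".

-1,-2,2 ; -819

  a_3 = -1·-5 + -2·4 + 2·3 = 3
  a_4 = -1·3 + -2·-5 + 2·4 = 15
  a_5 = -1·15 + -2·3 + 2·-5 = -31
  a_6 = -1·-31 + -2·15 + 2·3 = 7
  a_7 = -1·7 + -2·-31 + 2·15 = 85
  a_8 = -1·85 + -2·7 + 2·-31 = -161
  a_9 = -1·-161 + -2·85 + 2·7 = 5
  a_10 = -1·5 + -2·-161 + 2·85 = 487
  a_11 = -1·487 + -2·5 + 2·-161 = -819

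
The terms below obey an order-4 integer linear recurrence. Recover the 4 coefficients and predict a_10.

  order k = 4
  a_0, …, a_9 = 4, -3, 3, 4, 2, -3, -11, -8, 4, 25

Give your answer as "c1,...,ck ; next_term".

  a_4 = 0·4 + 0·3 + -2·-3 + -1·4 = 2
  a_5 = 0·2 + 0·4 + -2·3 + -1·-3 = -3
  a_6 = 0·-3 + 0·2 + -2·4 + -1·3 = -11
  a_7 = 0·-11 + 0·-3 + -2·2 + -1·4 = -8
  a_8 = 0·-8 + 0·-11 + -2·-3 + -1·2 = 4
  a_9 = 0·4 + 0·-8 + -2·-11 + -1·-3 = 25
  a_10 = 0·25 + 0·4 + -2·-8 + -1·-11 = 27

0,0,-2,-1 ; 27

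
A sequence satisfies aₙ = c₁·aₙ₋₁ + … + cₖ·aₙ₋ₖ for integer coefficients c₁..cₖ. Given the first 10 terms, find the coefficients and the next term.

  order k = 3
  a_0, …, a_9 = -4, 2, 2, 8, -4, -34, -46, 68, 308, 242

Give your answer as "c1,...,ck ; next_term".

1,-3,-3 ; -886

  a_3 = 1·2 + -3·2 + -3·-4 = 8
  a_4 = 1·8 + -3·2 + -3·2 = -4
  a_5 = 1·-4 + -3·8 + -3·2 = -34
  a_6 = 1·-34 + -3·-4 + -3·8 = -46
  a_7 = 1·-46 + -3·-34 + -3·-4 = 68
  a_8 = 1·68 + -3·-46 + -3·-34 = 308
  a_9 = 1·308 + -3·68 + -3·-46 = 242
  a_10 = 1·242 + -3·308 + -3·68 = -886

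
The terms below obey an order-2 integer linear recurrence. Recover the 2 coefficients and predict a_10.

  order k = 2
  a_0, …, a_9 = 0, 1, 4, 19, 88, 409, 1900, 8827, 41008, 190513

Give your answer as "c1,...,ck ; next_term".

  a_2 = 4·1 + 3·0 = 4
  a_3 = 4·4 + 3·1 = 19
  a_4 = 4·19 + 3·4 = 88
  a_5 = 4·88 + 3·19 = 409
  a_6 = 4·409 + 3·88 = 1900
  a_7 = 4·1900 + 3·409 = 8827
  a_8 = 4·8827 + 3·1900 = 41008
  a_9 = 4·41008 + 3·8827 = 190513
  a_10 = 4·190513 + 3·41008 = 885076

4,3 ; 885076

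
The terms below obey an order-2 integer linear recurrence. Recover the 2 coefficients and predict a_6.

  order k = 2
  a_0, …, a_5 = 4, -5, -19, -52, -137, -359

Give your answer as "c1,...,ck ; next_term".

  a_2 = 3·-5 + -1·4 = -19
  a_3 = 3·-19 + -1·-5 = -52
  a_4 = 3·-52 + -1·-19 = -137
  a_5 = 3·-137 + -1·-52 = -359
  a_6 = 3·-359 + -1·-137 = -940

3,-1 ; -940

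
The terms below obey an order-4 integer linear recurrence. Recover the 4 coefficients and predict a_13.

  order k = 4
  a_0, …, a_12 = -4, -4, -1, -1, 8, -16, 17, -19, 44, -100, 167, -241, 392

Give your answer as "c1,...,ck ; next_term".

-2,-2,-2,1 ; -736

  a_4 = -2·-1 + -2·-1 + -2·-4 + 1·-4 = 8
  a_5 = -2·8 + -2·-1 + -2·-1 + 1·-4 = -16
  a_6 = -2·-16 + -2·8 + -2·-1 + 1·-1 = 17
  a_7 = -2·17 + -2·-16 + -2·8 + 1·-1 = -19
  a_8 = -2·-19 + -2·17 + -2·-16 + 1·8 = 44
  a_9 = -2·44 + -2·-19 + -2·17 + 1·-16 = -100
  a_10 = -2·-100 + -2·44 + -2·-19 + 1·17 = 167
  a_11 = -2·167 + -2·-100 + -2·44 + 1·-19 = -241
  a_12 = -2·-241 + -2·167 + -2·-100 + 1·44 = 392
  a_13 = -2·392 + -2·-241 + -2·167 + 1·-100 = -736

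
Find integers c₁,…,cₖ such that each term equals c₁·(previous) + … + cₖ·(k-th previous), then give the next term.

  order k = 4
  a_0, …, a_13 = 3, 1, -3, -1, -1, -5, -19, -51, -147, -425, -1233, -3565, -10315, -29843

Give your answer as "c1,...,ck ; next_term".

  a_4 = 2·-1 + 2·-3 + 1·1 + 2·3 = -1
  a_5 = 2·-1 + 2·-1 + 1·-3 + 2·1 = -5
  a_6 = 2·-5 + 2·-1 + 1·-1 + 2·-3 = -19
  a_7 = 2·-19 + 2·-5 + 1·-1 + 2·-1 = -51
  a_8 = 2·-51 + 2·-19 + 1·-5 + 2·-1 = -147
  a_9 = 2·-147 + 2·-51 + 1·-19 + 2·-5 = -425
  a_10 = 2·-425 + 2·-147 + 1·-51 + 2·-19 = -1233
  a_11 = 2·-1233 + 2·-425 + 1·-147 + 2·-51 = -3565
  a_12 = 2·-3565 + 2·-1233 + 1·-425 + 2·-147 = -10315
  a_13 = 2·-10315 + 2·-3565 + 1·-1233 + 2·-425 = -29843
  a_14 = 2·-29843 + 2·-10315 + 1·-3565 + 2·-1233 = -86347

2,2,1,2 ; -86347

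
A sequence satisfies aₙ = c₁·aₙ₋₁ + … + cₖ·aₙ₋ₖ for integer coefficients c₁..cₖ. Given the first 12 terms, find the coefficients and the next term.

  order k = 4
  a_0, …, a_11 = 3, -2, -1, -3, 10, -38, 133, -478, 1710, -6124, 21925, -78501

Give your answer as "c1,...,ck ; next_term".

-3,2,0,1 ; 281063

  a_4 = -3·-3 + 2·-1 + 0·-2 + 1·3 = 10
  a_5 = -3·10 + 2·-3 + 0·-1 + 1·-2 = -38
  a_6 = -3·-38 + 2·10 + 0·-3 + 1·-1 = 133
  a_7 = -3·133 + 2·-38 + 0·10 + 1·-3 = -478
  a_8 = -3·-478 + 2·133 + 0·-38 + 1·10 = 1710
  a_9 = -3·1710 + 2·-478 + 0·133 + 1·-38 = -6124
  a_10 = -3·-6124 + 2·1710 + 0·-478 + 1·133 = 21925
  a_11 = -3·21925 + 2·-6124 + 0·1710 + 1·-478 = -78501
  a_12 = -3·-78501 + 2·21925 + 0·-6124 + 1·1710 = 281063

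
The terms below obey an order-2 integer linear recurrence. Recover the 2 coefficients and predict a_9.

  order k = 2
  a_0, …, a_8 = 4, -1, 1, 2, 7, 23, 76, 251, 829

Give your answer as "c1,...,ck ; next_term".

  a_2 = 3·-1 + 1·4 = 1
  a_3 = 3·1 + 1·-1 = 2
  a_4 = 3·2 + 1·1 = 7
  a_5 = 3·7 + 1·2 = 23
  a_6 = 3·23 + 1·7 = 76
  a_7 = 3·76 + 1·23 = 251
  a_8 = 3·251 + 1·76 = 829
  a_9 = 3·829 + 1·251 = 2738

3,1 ; 2738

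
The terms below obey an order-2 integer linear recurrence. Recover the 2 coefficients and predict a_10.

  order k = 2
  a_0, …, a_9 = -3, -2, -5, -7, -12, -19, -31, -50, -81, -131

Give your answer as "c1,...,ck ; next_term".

  a_2 = 1·-2 + 1·-3 = -5
  a_3 = 1·-5 + 1·-2 = -7
  a_4 = 1·-7 + 1·-5 = -12
  a_5 = 1·-12 + 1·-7 = -19
  a_6 = 1·-19 + 1·-12 = -31
  a_7 = 1·-31 + 1·-19 = -50
  a_8 = 1·-50 + 1·-31 = -81
  a_9 = 1·-81 + 1·-50 = -131
  a_10 = 1·-131 + 1·-81 = -212

1,1 ; -212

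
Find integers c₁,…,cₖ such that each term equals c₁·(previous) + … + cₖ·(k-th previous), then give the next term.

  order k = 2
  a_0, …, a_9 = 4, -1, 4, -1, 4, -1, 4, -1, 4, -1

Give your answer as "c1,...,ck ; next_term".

  a_2 = 0·-1 + 1·4 = 4
  a_3 = 0·4 + 1·-1 = -1
  a_4 = 0·-1 + 1·4 = 4
  a_5 = 0·4 + 1·-1 = -1
  a_6 = 0·-1 + 1·4 = 4
  a_7 = 0·4 + 1·-1 = -1
  a_8 = 0·-1 + 1·4 = 4
  a_9 = 0·4 + 1·-1 = -1
  a_10 = 0·-1 + 1·4 = 4

0,1 ; 4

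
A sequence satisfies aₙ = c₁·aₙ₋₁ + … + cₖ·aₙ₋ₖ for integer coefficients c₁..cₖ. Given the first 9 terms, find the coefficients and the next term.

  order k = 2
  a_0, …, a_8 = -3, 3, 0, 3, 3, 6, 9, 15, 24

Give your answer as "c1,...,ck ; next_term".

  a_2 = 1·3 + 1·-3 = 0
  a_3 = 1·0 + 1·3 = 3
  a_4 = 1·3 + 1·0 = 3
  a_5 = 1·3 + 1·3 = 6
  a_6 = 1·6 + 1·3 = 9
  a_7 = 1·9 + 1·6 = 15
  a_8 = 1·15 + 1·9 = 24
  a_9 = 1·24 + 1·15 = 39

1,1 ; 39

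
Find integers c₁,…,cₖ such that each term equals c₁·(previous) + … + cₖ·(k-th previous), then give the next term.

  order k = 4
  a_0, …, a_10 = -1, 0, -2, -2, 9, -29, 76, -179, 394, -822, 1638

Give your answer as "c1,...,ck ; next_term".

  a_4 = -3·-2 + -1·-2 + 2·0 + -1·-1 = 9
  a_5 = -3·9 + -1·-2 + 2·-2 + -1·0 = -29
  a_6 = -3·-29 + -1·9 + 2·-2 + -1·-2 = 76
  a_7 = -3·76 + -1·-29 + 2·9 + -1·-2 = -179
  a_8 = -3·-179 + -1·76 + 2·-29 + -1·9 = 394
  a_9 = -3·394 + -1·-179 + 2·76 + -1·-29 = -822
  a_10 = -3·-822 + -1·394 + 2·-179 + -1·76 = 1638
  a_11 = -3·1638 + -1·-822 + 2·394 + -1·-179 = -3125

-3,-1,2,-1 ; -3125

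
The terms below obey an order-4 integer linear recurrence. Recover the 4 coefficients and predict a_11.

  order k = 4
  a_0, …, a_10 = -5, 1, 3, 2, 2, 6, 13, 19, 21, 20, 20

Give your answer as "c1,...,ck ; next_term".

3,-4,3,-1 ; 24

  a_4 = 3·2 + -4·3 + 3·1 + -1·-5 = 2
  a_5 = 3·2 + -4·2 + 3·3 + -1·1 = 6
  a_6 = 3·6 + -4·2 + 3·2 + -1·3 = 13
  a_7 = 3·13 + -4·6 + 3·2 + -1·2 = 19
  a_8 = 3·19 + -4·13 + 3·6 + -1·2 = 21
  a_9 = 3·21 + -4·19 + 3·13 + -1·6 = 20
  a_10 = 3·20 + -4·21 + 3·19 + -1·13 = 20
  a_11 = 3·20 + -4·20 + 3·21 + -1·19 = 24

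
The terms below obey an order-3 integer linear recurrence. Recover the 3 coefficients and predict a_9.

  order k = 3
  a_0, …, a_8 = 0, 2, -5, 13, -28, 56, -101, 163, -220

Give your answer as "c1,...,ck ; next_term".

  a_3 = -3·-5 + -1·2 + 3·0 = 13
  a_4 = -3·13 + -1·-5 + 3·2 = -28
  a_5 = -3·-28 + -1·13 + 3·-5 = 56
  a_6 = -3·56 + -1·-28 + 3·13 = -101
  a_7 = -3·-101 + -1·56 + 3·-28 = 163
  a_8 = -3·163 + -1·-101 + 3·56 = -220
  a_9 = -3·-220 + -1·163 + 3·-101 = 194

-3,-1,3 ; 194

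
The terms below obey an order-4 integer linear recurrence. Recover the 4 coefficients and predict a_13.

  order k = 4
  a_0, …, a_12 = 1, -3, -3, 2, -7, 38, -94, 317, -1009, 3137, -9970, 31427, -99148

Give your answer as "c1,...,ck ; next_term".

-2,3,-3,-3 ; 313076

  a_4 = -2·2 + 3·-3 + -3·-3 + -3·1 = -7
  a_5 = -2·-7 + 3·2 + -3·-3 + -3·-3 = 38
  a_6 = -2·38 + 3·-7 + -3·2 + -3·-3 = -94
  a_7 = -2·-94 + 3·38 + -3·-7 + -3·2 = 317
  a_8 = -2·317 + 3·-94 + -3·38 + -3·-7 = -1009
  a_9 = -2·-1009 + 3·317 + -3·-94 + -3·38 = 3137
  a_10 = -2·3137 + 3·-1009 + -3·317 + -3·-94 = -9970
  a_11 = -2·-9970 + 3·3137 + -3·-1009 + -3·317 = 31427
  a_12 = -2·31427 + 3·-9970 + -3·3137 + -3·-1009 = -99148
  a_13 = -2·-99148 + 3·31427 + -3·-9970 + -3·3137 = 313076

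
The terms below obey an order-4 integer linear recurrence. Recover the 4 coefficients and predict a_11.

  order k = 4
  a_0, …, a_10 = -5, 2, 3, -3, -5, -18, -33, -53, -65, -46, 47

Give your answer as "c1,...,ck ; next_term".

2,0,-2,-1 ; 277

  a_4 = 2·-3 + 0·3 + -2·2 + -1·-5 = -5
  a_5 = 2·-5 + 0·-3 + -2·3 + -1·2 = -18
  a_6 = 2·-18 + 0·-5 + -2·-3 + -1·3 = -33
  a_7 = 2·-33 + 0·-18 + -2·-5 + -1·-3 = -53
  a_8 = 2·-53 + 0·-33 + -2·-18 + -1·-5 = -65
  a_9 = 2·-65 + 0·-53 + -2·-33 + -1·-18 = -46
  a_10 = 2·-46 + 0·-65 + -2·-53 + -1·-33 = 47
  a_11 = 2·47 + 0·-46 + -2·-65 + -1·-53 = 277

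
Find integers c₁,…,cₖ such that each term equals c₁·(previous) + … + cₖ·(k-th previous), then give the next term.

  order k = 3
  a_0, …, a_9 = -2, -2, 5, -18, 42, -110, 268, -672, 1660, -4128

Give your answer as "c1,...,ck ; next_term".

-2,2,2 ; 10232

  a_3 = -2·5 + 2·-2 + 2·-2 = -18
  a_4 = -2·-18 + 2·5 + 2·-2 = 42
  a_5 = -2·42 + 2·-18 + 2·5 = -110
  a_6 = -2·-110 + 2·42 + 2·-18 = 268
  a_7 = -2·268 + 2·-110 + 2·42 = -672
  a_8 = -2·-672 + 2·268 + 2·-110 = 1660
  a_9 = -2·1660 + 2·-672 + 2·268 = -4128
  a_10 = -2·-4128 + 2·1660 + 2·-672 = 10232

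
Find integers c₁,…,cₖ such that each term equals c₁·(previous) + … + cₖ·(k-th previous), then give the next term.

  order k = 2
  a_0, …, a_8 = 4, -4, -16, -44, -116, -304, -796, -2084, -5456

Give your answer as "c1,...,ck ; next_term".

  a_2 = 3·-4 + -1·4 = -16
  a_3 = 3·-16 + -1·-4 = -44
  a_4 = 3·-44 + -1·-16 = -116
  a_5 = 3·-116 + -1·-44 = -304
  a_6 = 3·-304 + -1·-116 = -796
  a_7 = 3·-796 + -1·-304 = -2084
  a_8 = 3·-2084 + -1·-796 = -5456
  a_9 = 3·-5456 + -1·-2084 = -14284

3,-1 ; -14284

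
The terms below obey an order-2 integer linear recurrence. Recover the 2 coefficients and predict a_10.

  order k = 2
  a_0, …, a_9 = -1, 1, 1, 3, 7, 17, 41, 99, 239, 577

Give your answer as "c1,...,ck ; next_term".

  a_2 = 2·1 + 1·-1 = 1
  a_3 = 2·1 + 1·1 = 3
  a_4 = 2·3 + 1·1 = 7
  a_5 = 2·7 + 1·3 = 17
  a_6 = 2·17 + 1·7 = 41
  a_7 = 2·41 + 1·17 = 99
  a_8 = 2·99 + 1·41 = 239
  a_9 = 2·239 + 1·99 = 577
  a_10 = 2·577 + 1·239 = 1393

2,1 ; 1393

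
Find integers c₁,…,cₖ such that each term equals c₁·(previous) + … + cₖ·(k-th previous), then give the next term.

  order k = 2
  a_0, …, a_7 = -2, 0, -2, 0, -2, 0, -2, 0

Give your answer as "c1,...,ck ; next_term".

0,1 ; -2

  a_2 = 0·0 + 1·-2 = -2
  a_3 = 0·-2 + 1·0 = 0
  a_4 = 0·0 + 1·-2 = -2
  a_5 = 0·-2 + 1·0 = 0
  a_6 = 0·0 + 1·-2 = -2
  a_7 = 0·-2 + 1·0 = 0
  a_8 = 0·0 + 1·-2 = -2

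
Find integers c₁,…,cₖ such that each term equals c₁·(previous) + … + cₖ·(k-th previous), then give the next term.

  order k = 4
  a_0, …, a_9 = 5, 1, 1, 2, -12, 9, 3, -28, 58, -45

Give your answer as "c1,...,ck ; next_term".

-1,-1,1,-2 ; -47

  a_4 = -1·2 + -1·1 + 1·1 + -2·5 = -12
  a_5 = -1·-12 + -1·2 + 1·1 + -2·1 = 9
  a_6 = -1·9 + -1·-12 + 1·2 + -2·1 = 3
  a_7 = -1·3 + -1·9 + 1·-12 + -2·2 = -28
  a_8 = -1·-28 + -1·3 + 1·9 + -2·-12 = 58
  a_9 = -1·58 + -1·-28 + 1·3 + -2·9 = -45
  a_10 = -1·-45 + -1·58 + 1·-28 + -2·3 = -47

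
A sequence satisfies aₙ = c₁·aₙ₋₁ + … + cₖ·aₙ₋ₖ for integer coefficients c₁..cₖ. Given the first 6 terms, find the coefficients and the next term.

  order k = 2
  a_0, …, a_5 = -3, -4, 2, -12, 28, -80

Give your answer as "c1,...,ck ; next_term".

  a_2 = -2·-4 + 2·-3 = 2
  a_3 = -2·2 + 2·-4 = -12
  a_4 = -2·-12 + 2·2 = 28
  a_5 = -2·28 + 2·-12 = -80
  a_6 = -2·-80 + 2·28 = 216

-2,2 ; 216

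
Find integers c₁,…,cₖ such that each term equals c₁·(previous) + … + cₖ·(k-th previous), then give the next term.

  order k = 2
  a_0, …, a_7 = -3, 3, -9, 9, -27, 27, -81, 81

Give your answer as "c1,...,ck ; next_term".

  a_2 = 0·3 + 3·-3 = -9
  a_3 = 0·-9 + 3·3 = 9
  a_4 = 0·9 + 3·-9 = -27
  a_5 = 0·-27 + 3·9 = 27
  a_6 = 0·27 + 3·-27 = -81
  a_7 = 0·-81 + 3·27 = 81
  a_8 = 0·81 + 3·-81 = -243

0,3 ; -243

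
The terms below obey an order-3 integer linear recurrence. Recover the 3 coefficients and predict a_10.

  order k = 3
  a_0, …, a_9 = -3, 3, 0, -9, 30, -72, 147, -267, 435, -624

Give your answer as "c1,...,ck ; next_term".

-3,-2,1 ; 735

  a_3 = -3·0 + -2·3 + 1·-3 = -9
  a_4 = -3·-9 + -2·0 + 1·3 = 30
  a_5 = -3·30 + -2·-9 + 1·0 = -72
  a_6 = -3·-72 + -2·30 + 1·-9 = 147
  a_7 = -3·147 + -2·-72 + 1·30 = -267
  a_8 = -3·-267 + -2·147 + 1·-72 = 435
  a_9 = -3·435 + -2·-267 + 1·147 = -624
  a_10 = -3·-624 + -2·435 + 1·-267 = 735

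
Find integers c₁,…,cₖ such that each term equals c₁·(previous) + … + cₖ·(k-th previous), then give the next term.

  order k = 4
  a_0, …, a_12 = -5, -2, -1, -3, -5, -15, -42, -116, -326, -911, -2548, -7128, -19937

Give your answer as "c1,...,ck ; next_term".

  a_4 = 2·-3 + 2·-1 + 1·-2 + -1·-5 = -5
  a_5 = 2·-5 + 2·-3 + 1·-1 + -1·-2 = -15
  a_6 = 2·-15 + 2·-5 + 1·-3 + -1·-1 = -42
  a_7 = 2·-42 + 2·-15 + 1·-5 + -1·-3 = -116
  a_8 = 2·-116 + 2·-42 + 1·-15 + -1·-5 = -326
  a_9 = 2·-326 + 2·-116 + 1·-42 + -1·-15 = -911
  a_10 = 2·-911 + 2·-326 + 1·-116 + -1·-42 = -2548
  a_11 = 2·-2548 + 2·-911 + 1·-326 + -1·-116 = -7128
  a_12 = 2·-7128 + 2·-2548 + 1·-911 + -1·-326 = -19937
  a_13 = 2·-19937 + 2·-7128 + 1·-2548 + -1·-911 = -55767

2,2,1,-1 ; -55767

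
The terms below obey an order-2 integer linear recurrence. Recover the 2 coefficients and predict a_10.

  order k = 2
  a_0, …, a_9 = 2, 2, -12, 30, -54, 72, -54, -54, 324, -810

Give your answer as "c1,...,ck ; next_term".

-3,-3 ; 1458

  a_2 = -3·2 + -3·2 = -12
  a_3 = -3·-12 + -3·2 = 30
  a_4 = -3·30 + -3·-12 = -54
  a_5 = -3·-54 + -3·30 = 72
  a_6 = -3·72 + -3·-54 = -54
  a_7 = -3·-54 + -3·72 = -54
  a_8 = -3·-54 + -3·-54 = 324
  a_9 = -3·324 + -3·-54 = -810
  a_10 = -3·-810 + -3·324 = 1458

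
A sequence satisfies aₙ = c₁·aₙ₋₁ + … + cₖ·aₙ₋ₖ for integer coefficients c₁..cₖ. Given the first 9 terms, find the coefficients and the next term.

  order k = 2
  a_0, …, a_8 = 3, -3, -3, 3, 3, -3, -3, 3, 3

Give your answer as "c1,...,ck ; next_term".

0,-1 ; -3

  a_2 = 0·-3 + -1·3 = -3
  a_3 = 0·-3 + -1·-3 = 3
  a_4 = 0·3 + -1·-3 = 3
  a_5 = 0·3 + -1·3 = -3
  a_6 = 0·-3 + -1·3 = -3
  a_7 = 0·-3 + -1·-3 = 3
  a_8 = 0·3 + -1·-3 = 3
  a_9 = 0·3 + -1·3 = -3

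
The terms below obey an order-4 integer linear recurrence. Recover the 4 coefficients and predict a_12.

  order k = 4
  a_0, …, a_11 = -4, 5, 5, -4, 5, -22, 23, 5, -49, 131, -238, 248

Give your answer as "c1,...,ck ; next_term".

-2,-2,-1,-3 ; -4

  a_4 = -2·-4 + -2·5 + -1·5 + -3·-4 = 5
  a_5 = -2·5 + -2·-4 + -1·5 + -3·5 = -22
  a_6 = -2·-22 + -2·5 + -1·-4 + -3·5 = 23
  a_7 = -2·23 + -2·-22 + -1·5 + -3·-4 = 5
  a_8 = -2·5 + -2·23 + -1·-22 + -3·5 = -49
  a_9 = -2·-49 + -2·5 + -1·23 + -3·-22 = 131
  a_10 = -2·131 + -2·-49 + -1·5 + -3·23 = -238
  a_11 = -2·-238 + -2·131 + -1·-49 + -3·5 = 248
  a_12 = -2·248 + -2·-238 + -1·131 + -3·-49 = -4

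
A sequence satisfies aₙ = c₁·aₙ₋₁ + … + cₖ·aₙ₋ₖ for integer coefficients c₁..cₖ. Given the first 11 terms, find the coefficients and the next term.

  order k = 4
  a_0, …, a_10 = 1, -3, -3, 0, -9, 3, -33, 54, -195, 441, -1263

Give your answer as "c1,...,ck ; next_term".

-2,2,2,3 ; 3180

  a_4 = -2·0 + 2·-3 + 2·-3 + 3·1 = -9
  a_5 = -2·-9 + 2·0 + 2·-3 + 3·-3 = 3
  a_6 = -2·3 + 2·-9 + 2·0 + 3·-3 = -33
  a_7 = -2·-33 + 2·3 + 2·-9 + 3·0 = 54
  a_8 = -2·54 + 2·-33 + 2·3 + 3·-9 = -195
  a_9 = -2·-195 + 2·54 + 2·-33 + 3·3 = 441
  a_10 = -2·441 + 2·-195 + 2·54 + 3·-33 = -1263
  a_11 = -2·-1263 + 2·441 + 2·-195 + 3·54 = 3180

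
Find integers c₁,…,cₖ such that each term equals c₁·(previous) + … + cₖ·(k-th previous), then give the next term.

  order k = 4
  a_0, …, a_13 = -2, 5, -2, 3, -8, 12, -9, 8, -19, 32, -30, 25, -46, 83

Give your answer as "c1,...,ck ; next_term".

-1,-1,-1,1 ; -92

  a_4 = -1·3 + -1·-2 + -1·5 + 1·-2 = -8
  a_5 = -1·-8 + -1·3 + -1·-2 + 1·5 = 12
  a_6 = -1·12 + -1·-8 + -1·3 + 1·-2 = -9
  a_7 = -1·-9 + -1·12 + -1·-8 + 1·3 = 8
  a_8 = -1·8 + -1·-9 + -1·12 + 1·-8 = -19
  a_9 = -1·-19 + -1·8 + -1·-9 + 1·12 = 32
  a_10 = -1·32 + -1·-19 + -1·8 + 1·-9 = -30
  a_11 = -1·-30 + -1·32 + -1·-19 + 1·8 = 25
  a_12 = -1·25 + -1·-30 + -1·32 + 1·-19 = -46
  a_13 = -1·-46 + -1·25 + -1·-30 + 1·32 = 83
  a_14 = -1·83 + -1·-46 + -1·25 + 1·-30 = -92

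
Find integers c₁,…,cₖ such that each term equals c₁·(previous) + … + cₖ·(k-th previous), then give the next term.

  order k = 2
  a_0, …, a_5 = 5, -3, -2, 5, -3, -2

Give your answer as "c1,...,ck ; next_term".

  a_2 = -1·-3 + -1·5 = -2
  a_3 = -1·-2 + -1·-3 = 5
  a_4 = -1·5 + -1·-2 = -3
  a_5 = -1·-3 + -1·5 = -2
  a_6 = -1·-2 + -1·-3 = 5

-1,-1 ; 5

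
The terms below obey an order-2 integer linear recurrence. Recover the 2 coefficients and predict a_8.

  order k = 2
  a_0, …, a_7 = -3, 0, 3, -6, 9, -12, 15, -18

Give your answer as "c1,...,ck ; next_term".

  a_2 = -2·0 + -1·-3 = 3
  a_3 = -2·3 + -1·0 = -6
  a_4 = -2·-6 + -1·3 = 9
  a_5 = -2·9 + -1·-6 = -12
  a_6 = -2·-12 + -1·9 = 15
  a_7 = -2·15 + -1·-12 = -18
  a_8 = -2·-18 + -1·15 = 21

-2,-1 ; 21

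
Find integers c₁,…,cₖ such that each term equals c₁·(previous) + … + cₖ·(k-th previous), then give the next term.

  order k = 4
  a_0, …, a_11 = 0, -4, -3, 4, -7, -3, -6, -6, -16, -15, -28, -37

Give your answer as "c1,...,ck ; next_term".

  a_4 = 0·4 + 1·-3 + 1·-4 + 1·0 = -7
  a_5 = 0·-7 + 1·4 + 1·-3 + 1·-4 = -3
  a_6 = 0·-3 + 1·-7 + 1·4 + 1·-3 = -6
  a_7 = 0·-6 + 1·-3 + 1·-7 + 1·4 = -6
  a_8 = 0·-6 + 1·-6 + 1·-3 + 1·-7 = -16
  a_9 = 0·-16 + 1·-6 + 1·-6 + 1·-3 = -15
  a_10 = 0·-15 + 1·-16 + 1·-6 + 1·-6 = -28
  a_11 = 0·-28 + 1·-15 + 1·-16 + 1·-6 = -37
  a_12 = 0·-37 + 1·-28 + 1·-15 + 1·-16 = -59

0,1,1,1 ; -59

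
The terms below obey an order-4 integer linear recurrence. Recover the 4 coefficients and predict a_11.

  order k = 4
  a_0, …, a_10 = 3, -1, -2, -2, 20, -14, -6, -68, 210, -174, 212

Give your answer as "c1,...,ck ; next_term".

  a_4 = -1·-2 + -1·-2 + -4·-1 + 4·3 = 20
  a_5 = -1·20 + -1·-2 + -4·-2 + 4·-1 = -14
  a_6 = -1·-14 + -1·20 + -4·-2 + 4·-2 = -6
  a_7 = -1·-6 + -1·-14 + -4·20 + 4·-2 = -68
  a_8 = -1·-68 + -1·-6 + -4·-14 + 4·20 = 210
  a_9 = -1·210 + -1·-68 + -4·-6 + 4·-14 = -174
  a_10 = -1·-174 + -1·210 + -4·-68 + 4·-6 = 212
  a_11 = -1·212 + -1·-174 + -4·210 + 4·-68 = -1150

-1,-1,-4,4 ; -1150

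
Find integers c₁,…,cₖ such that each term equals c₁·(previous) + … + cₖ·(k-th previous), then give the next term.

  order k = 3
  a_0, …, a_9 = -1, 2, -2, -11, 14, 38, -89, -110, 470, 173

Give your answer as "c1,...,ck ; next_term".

  a_3 = 0·-2 + -4·2 + 3·-1 = -11
  a_4 = 0·-11 + -4·-2 + 3·2 = 14
  a_5 = 0·14 + -4·-11 + 3·-2 = 38
  a_6 = 0·38 + -4·14 + 3·-11 = -89
  a_7 = 0·-89 + -4·38 + 3·14 = -110
  a_8 = 0·-110 + -4·-89 + 3·38 = 470
  a_9 = 0·470 + -4·-110 + 3·-89 = 173
  a_10 = 0·173 + -4·470 + 3·-110 = -2210

0,-4,3 ; -2210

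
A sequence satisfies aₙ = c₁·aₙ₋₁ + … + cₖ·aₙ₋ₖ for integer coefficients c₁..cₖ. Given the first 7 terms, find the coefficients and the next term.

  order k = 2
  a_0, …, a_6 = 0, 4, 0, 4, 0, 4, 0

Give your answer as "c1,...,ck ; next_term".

  a_2 = 0·4 + 1·0 = 0
  a_3 = 0·0 + 1·4 = 4
  a_4 = 0·4 + 1·0 = 0
  a_5 = 0·0 + 1·4 = 4
  a_6 = 0·4 + 1·0 = 0
  a_7 = 0·0 + 1·4 = 4

0,1 ; 4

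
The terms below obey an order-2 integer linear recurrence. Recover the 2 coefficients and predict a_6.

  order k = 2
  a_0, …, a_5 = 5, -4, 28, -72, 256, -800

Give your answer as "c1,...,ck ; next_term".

-2,4 ; 2624

  a_2 = -2·-4 + 4·5 = 28
  a_3 = -2·28 + 4·-4 = -72
  a_4 = -2·-72 + 4·28 = 256
  a_5 = -2·256 + 4·-72 = -800
  a_6 = -2·-800 + 4·256 = 2624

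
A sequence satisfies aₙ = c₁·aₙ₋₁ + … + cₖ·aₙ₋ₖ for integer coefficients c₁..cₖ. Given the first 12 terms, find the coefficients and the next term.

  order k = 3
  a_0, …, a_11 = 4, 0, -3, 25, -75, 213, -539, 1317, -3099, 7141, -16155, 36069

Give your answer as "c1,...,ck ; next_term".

  a_3 = -3·-3 + 0·0 + 4·4 = 25
  a_4 = -3·25 + 0·-3 + 4·0 = -75
  a_5 = -3·-75 + 0·25 + 4·-3 = 213
  a_6 = -3·213 + 0·-75 + 4·25 = -539
  a_7 = -3·-539 + 0·213 + 4·-75 = 1317
  a_8 = -3·1317 + 0·-539 + 4·213 = -3099
  a_9 = -3·-3099 + 0·1317 + 4·-539 = 7141
  a_10 = -3·7141 + 0·-3099 + 4·1317 = -16155
  a_11 = -3·-16155 + 0·7141 + 4·-3099 = 36069
  a_12 = -3·36069 + 0·-16155 + 4·7141 = -79643

-3,0,4 ; -79643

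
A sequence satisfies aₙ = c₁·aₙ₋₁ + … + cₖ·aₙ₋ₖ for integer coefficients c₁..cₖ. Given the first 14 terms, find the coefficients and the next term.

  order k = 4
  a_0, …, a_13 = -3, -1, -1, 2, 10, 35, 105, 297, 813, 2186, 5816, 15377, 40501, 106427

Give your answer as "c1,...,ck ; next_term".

4,-3,-2,1 ; 279267

  a_4 = 4·2 + -3·-1 + -2·-1 + 1·-3 = 10
  a_5 = 4·10 + -3·2 + -2·-1 + 1·-1 = 35
  a_6 = 4·35 + -3·10 + -2·2 + 1·-1 = 105
  a_7 = 4·105 + -3·35 + -2·10 + 1·2 = 297
  a_8 = 4·297 + -3·105 + -2·35 + 1·10 = 813
  a_9 = 4·813 + -3·297 + -2·105 + 1·35 = 2186
  a_10 = 4·2186 + -3·813 + -2·297 + 1·105 = 5816
  a_11 = 4·5816 + -3·2186 + -2·813 + 1·297 = 15377
  a_12 = 4·15377 + -3·5816 + -2·2186 + 1·813 = 40501
  a_13 = 4·40501 + -3·15377 + -2·5816 + 1·2186 = 106427
  a_14 = 4·106427 + -3·40501 + -2·15377 + 1·5816 = 279267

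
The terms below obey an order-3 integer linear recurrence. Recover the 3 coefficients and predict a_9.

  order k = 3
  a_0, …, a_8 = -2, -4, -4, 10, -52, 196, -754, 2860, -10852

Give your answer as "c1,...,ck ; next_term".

-4,0,3 ; 41146

  a_3 = -4·-4 + 0·-4 + 3·-2 = 10
  a_4 = -4·10 + 0·-4 + 3·-4 = -52
  a_5 = -4·-52 + 0·10 + 3·-4 = 196
  a_6 = -4·196 + 0·-52 + 3·10 = -754
  a_7 = -4·-754 + 0·196 + 3·-52 = 2860
  a_8 = -4·2860 + 0·-754 + 3·196 = -10852
  a_9 = -4·-10852 + 0·2860 + 3·-754 = 41146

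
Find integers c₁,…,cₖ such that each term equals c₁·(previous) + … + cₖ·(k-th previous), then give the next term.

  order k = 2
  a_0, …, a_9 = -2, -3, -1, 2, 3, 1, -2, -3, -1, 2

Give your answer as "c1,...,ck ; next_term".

1,-1 ; 3

  a_2 = 1·-3 + -1·-2 = -1
  a_3 = 1·-1 + -1·-3 = 2
  a_4 = 1·2 + -1·-1 = 3
  a_5 = 1·3 + -1·2 = 1
  a_6 = 1·1 + -1·3 = -2
  a_7 = 1·-2 + -1·1 = -3
  a_8 = 1·-3 + -1·-2 = -1
  a_9 = 1·-1 + -1·-3 = 2
  a_10 = 1·2 + -1·-1 = 3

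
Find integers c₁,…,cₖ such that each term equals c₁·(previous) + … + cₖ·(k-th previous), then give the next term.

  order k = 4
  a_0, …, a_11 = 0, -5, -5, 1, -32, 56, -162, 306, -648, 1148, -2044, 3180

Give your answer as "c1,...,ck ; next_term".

-2,2,4,-2 ; -4560

  a_4 = -2·1 + 2·-5 + 4·-5 + -2·0 = -32
  a_5 = -2·-32 + 2·1 + 4·-5 + -2·-5 = 56
  a_6 = -2·56 + 2·-32 + 4·1 + -2·-5 = -162
  a_7 = -2·-162 + 2·56 + 4·-32 + -2·1 = 306
  a_8 = -2·306 + 2·-162 + 4·56 + -2·-32 = -648
  a_9 = -2·-648 + 2·306 + 4·-162 + -2·56 = 1148
  a_10 = -2·1148 + 2·-648 + 4·306 + -2·-162 = -2044
  a_11 = -2·-2044 + 2·1148 + 4·-648 + -2·306 = 3180
  a_12 = -2·3180 + 2·-2044 + 4·1148 + -2·-648 = -4560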